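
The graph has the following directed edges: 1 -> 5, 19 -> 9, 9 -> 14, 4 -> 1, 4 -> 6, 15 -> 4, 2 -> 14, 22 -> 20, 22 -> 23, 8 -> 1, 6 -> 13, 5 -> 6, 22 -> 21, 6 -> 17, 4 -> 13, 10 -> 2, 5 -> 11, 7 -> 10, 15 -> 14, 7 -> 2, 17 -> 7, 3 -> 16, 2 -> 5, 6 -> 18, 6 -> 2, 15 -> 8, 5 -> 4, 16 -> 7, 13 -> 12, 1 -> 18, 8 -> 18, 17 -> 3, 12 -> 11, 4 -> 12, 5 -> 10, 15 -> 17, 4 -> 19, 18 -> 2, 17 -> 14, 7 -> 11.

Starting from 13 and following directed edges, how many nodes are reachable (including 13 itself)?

3

BFS from 13 visits: 13, 12, 11
Reachable nodes: 3 of 23 total.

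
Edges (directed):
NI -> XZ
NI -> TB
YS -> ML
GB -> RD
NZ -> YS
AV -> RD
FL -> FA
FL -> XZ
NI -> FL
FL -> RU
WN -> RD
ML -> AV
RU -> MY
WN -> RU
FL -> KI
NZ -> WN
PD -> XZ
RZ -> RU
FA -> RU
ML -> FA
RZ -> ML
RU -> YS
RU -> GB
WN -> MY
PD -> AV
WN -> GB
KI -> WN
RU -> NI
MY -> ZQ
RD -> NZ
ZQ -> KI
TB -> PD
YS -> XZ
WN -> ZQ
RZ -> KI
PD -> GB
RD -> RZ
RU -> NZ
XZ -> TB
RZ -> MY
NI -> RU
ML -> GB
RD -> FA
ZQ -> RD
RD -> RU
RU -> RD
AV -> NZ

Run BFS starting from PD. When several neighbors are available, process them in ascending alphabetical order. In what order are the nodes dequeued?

PD, AV, GB, XZ, NZ, RD, TB, WN, YS, FA, RU, RZ, MY, ZQ, ML, NI, KI, FL

Visit PD; enqueue AV, GB, XZ → queue [AV, GB, XZ]
Visit AV; enqueue NZ, RD → queue [GB, XZ, NZ, RD]
Visit GB → queue [XZ, NZ, RD]
Visit XZ; enqueue TB → queue [NZ, RD, TB]
Visit NZ; enqueue WN, YS → queue [RD, TB, WN, YS]
Visit RD; enqueue FA, RU, RZ → queue [TB, WN, YS, FA, RU, RZ]
Visit TB → queue [WN, YS, FA, RU, RZ]
Visit WN; enqueue MY, ZQ → queue [YS, FA, RU, RZ, MY, ZQ]
Visit YS; enqueue ML → queue [FA, RU, RZ, MY, ZQ, ML]
Visit FA → queue [RU, RZ, MY, ZQ, ML]
Visit RU; enqueue NI → queue [RZ, MY, ZQ, ML, NI]
Visit RZ; enqueue KI → queue [MY, ZQ, ML, NI, KI]
Visit MY → queue [ZQ, ML, NI, KI]
Visit ZQ → queue [ML, NI, KI]
Visit ML → queue [NI, KI]
Visit NI; enqueue FL → queue [KI, FL]
Visit KI → queue [FL]
Visit FL → queue []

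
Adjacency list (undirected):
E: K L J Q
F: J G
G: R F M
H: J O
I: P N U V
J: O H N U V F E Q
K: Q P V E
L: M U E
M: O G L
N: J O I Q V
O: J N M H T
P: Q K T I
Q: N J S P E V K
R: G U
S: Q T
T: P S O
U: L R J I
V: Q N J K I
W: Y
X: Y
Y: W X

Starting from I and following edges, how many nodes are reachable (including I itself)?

18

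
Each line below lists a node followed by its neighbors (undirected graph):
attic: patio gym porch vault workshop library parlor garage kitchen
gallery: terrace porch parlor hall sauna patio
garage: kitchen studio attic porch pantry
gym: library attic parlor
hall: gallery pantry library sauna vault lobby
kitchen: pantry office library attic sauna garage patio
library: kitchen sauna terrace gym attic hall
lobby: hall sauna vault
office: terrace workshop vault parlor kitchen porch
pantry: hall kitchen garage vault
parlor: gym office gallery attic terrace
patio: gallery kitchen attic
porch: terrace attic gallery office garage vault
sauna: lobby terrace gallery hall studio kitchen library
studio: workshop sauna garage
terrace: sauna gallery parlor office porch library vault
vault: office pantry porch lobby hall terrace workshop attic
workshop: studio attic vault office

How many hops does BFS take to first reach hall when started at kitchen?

2

Level 0: kitchen
Level 1: attic, garage, library, office, pantry, patio, sauna
Level 2: gallery, gym, hall, lobby, parlor, porch, studio, terrace, vault, workshop
hall first appears at level 2.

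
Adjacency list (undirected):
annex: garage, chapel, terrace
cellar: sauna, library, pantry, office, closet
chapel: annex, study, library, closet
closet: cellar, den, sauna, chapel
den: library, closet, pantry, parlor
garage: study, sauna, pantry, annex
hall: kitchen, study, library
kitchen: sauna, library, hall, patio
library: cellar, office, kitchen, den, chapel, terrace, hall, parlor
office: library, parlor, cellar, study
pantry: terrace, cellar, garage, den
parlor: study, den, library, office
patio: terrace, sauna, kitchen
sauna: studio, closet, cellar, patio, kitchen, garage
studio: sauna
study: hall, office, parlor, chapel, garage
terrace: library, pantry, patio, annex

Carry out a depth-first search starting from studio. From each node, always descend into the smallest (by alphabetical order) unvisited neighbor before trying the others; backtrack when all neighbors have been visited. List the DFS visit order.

Visit studio
studio → sauna
sauna → cellar
cellar → closet
closet → chapel
chapel → annex
annex → garage
garage → pantry
pantry → den
den → library
library → hall
hall → kitchen
kitchen → patio
patio → terrace
hall → study
study → office
office → parlor

studio, sauna, cellar, closet, chapel, annex, garage, pantry, den, library, hall, kitchen, patio, terrace, study, office, parlor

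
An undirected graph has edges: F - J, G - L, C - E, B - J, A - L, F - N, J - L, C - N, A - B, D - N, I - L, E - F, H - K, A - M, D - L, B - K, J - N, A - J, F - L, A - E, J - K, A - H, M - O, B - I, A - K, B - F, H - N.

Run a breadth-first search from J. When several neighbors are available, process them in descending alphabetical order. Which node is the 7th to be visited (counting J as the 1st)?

Visit J; enqueue N, L, K, F, B, A → queue [N, L, K, F, B, A]
Visit N; enqueue H, D, C → queue [L, K, F, B, A, H, D, C]
Visit L; enqueue I, G → queue [K, F, B, A, H, D, C, I, G]
Visit K → queue [F, B, A, H, D, C, I, G]
Visit F; enqueue E → queue [B, A, H, D, C, I, G, E]
Visit B → queue [A, H, D, C, I, G, E]
Visit A; enqueue M → queue [H, D, C, I, G, E, M]
Visit H → queue [D, C, I, G, E, M]
Visit D → queue [C, I, G, E, M]
Visit C → queue [I, G, E, M]
Visit I → queue [G, E, M]
Visit G → queue [E, M]
Visit E → queue [M]
Visit M; enqueue O → queue [O]
Visit O → queue []

Visit order: J, N, L, K, F, B, A, H, D, C, I, G, E, M, O

A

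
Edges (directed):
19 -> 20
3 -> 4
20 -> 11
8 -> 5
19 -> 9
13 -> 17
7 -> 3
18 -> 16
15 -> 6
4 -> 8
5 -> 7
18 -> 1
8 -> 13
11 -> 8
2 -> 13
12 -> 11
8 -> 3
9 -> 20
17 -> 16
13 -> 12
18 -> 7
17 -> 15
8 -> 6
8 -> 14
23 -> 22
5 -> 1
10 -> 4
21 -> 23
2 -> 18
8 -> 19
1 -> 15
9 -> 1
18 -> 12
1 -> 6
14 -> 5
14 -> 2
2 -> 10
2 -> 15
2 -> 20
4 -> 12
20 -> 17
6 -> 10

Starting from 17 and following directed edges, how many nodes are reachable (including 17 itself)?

20

BFS from 17 visits: 17, 16, 15, 6, 10, 4, 12, 8, 11, 19, 14, 13, 5, 3, 20, 9, 2, 7, 1, 18
Reachable nodes: 20 of 23 total.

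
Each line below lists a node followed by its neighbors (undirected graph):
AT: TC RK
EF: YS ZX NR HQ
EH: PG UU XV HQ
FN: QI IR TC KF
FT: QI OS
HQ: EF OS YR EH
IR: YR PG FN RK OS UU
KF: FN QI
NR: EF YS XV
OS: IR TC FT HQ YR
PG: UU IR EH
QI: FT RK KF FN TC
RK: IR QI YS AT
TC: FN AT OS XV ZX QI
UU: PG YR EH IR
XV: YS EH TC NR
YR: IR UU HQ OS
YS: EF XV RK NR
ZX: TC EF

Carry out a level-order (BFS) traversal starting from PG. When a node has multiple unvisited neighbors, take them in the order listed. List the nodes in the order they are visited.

PG → UU → IR → EH → YR → FN → RK → OS → XV → HQ → QI → TC → KF → YS → AT → FT → NR → EF → ZX

Visit PG; enqueue UU, IR, EH → queue [UU, IR, EH]
Visit UU; enqueue YR → queue [IR, EH, YR]
Visit IR; enqueue FN, RK, OS → queue [EH, YR, FN, RK, OS]
Visit EH; enqueue XV, HQ → queue [YR, FN, RK, OS, XV, HQ]
Visit YR → queue [FN, RK, OS, XV, HQ]
Visit FN; enqueue QI, TC, KF → queue [RK, OS, XV, HQ, QI, TC, KF]
Visit RK; enqueue YS, AT → queue [OS, XV, HQ, QI, TC, KF, YS, AT]
Visit OS; enqueue FT → queue [XV, HQ, QI, TC, KF, YS, AT, FT]
Visit XV; enqueue NR → queue [HQ, QI, TC, KF, YS, AT, FT, NR]
Visit HQ; enqueue EF → queue [QI, TC, KF, YS, AT, FT, NR, EF]
Visit QI → queue [TC, KF, YS, AT, FT, NR, EF]
Visit TC; enqueue ZX → queue [KF, YS, AT, FT, NR, EF, ZX]
Visit KF → queue [YS, AT, FT, NR, EF, ZX]
Visit YS → queue [AT, FT, NR, EF, ZX]
Visit AT → queue [FT, NR, EF, ZX]
Visit FT → queue [NR, EF, ZX]
Visit NR → queue [EF, ZX]
Visit EF → queue [ZX]
Visit ZX → queue []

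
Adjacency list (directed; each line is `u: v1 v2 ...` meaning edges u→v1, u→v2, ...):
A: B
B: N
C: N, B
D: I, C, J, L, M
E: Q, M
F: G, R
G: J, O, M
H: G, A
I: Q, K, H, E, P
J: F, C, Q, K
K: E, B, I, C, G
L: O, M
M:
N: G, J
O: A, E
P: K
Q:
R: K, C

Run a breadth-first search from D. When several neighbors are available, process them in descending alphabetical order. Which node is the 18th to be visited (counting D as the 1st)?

R

Visit D; enqueue M, L, J, I, C → queue [M, L, J, I, C]
Visit M → queue [L, J, I, C]
Visit L; enqueue O → queue [J, I, C, O]
Visit J; enqueue Q, K, F → queue [I, C, O, Q, K, F]
Visit I; enqueue P, H, E → queue [C, O, Q, K, F, P, H, E]
Visit C; enqueue N, B → queue [O, Q, K, F, P, H, E, N, B]
Visit O; enqueue A → queue [Q, K, F, P, H, E, N, B, A]
Visit Q → queue [K, F, P, H, E, N, B, A]
Visit K; enqueue G → queue [F, P, H, E, N, B, A, G]
Visit F; enqueue R → queue [P, H, E, N, B, A, G, R]
Visit P → queue [H, E, N, B, A, G, R]
Visit H → queue [E, N, B, A, G, R]
Visit E → queue [N, B, A, G, R]
Visit N → queue [B, A, G, R]
Visit B → queue [A, G, R]
Visit A → queue [G, R]
Visit G → queue [R]
Visit R → queue []

Visit order: D, M, L, J, I, C, O, Q, K, F, P, H, E, N, B, A, G, R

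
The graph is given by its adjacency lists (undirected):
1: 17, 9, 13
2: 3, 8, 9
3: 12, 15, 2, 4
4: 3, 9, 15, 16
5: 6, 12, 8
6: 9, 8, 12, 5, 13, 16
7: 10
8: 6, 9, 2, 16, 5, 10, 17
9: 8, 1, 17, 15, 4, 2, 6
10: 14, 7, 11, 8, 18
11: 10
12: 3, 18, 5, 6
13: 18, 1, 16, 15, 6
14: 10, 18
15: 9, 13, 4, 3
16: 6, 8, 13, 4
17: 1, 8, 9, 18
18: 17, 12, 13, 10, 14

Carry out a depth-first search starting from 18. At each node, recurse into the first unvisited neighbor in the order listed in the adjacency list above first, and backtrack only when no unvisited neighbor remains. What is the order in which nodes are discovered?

18 -> 17 -> 1 -> 9 -> 8 -> 6 -> 12 -> 3 -> 15 -> 13 -> 16 -> 4 -> 2 -> 5 -> 10 -> 14 -> 7 -> 11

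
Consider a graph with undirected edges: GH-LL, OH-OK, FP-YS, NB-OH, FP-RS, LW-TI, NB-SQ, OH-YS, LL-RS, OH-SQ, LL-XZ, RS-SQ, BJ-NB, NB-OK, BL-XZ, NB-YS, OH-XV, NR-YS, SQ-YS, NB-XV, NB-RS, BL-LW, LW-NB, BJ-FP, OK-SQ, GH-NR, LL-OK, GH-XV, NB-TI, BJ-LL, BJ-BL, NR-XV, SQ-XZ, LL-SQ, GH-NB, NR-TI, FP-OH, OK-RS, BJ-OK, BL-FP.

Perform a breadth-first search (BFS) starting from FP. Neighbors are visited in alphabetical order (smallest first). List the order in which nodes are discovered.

FP BJ BL OH RS YS LL NB OK LW XZ SQ XV NR GH TI

Visit FP; enqueue BJ, BL, OH, RS, YS → queue [BJ, BL, OH, RS, YS]
Visit BJ; enqueue LL, NB, OK → queue [BL, OH, RS, YS, LL, NB, OK]
Visit BL; enqueue LW, XZ → queue [OH, RS, YS, LL, NB, OK, LW, XZ]
Visit OH; enqueue SQ, XV → queue [RS, YS, LL, NB, OK, LW, XZ, SQ, XV]
Visit RS → queue [YS, LL, NB, OK, LW, XZ, SQ, XV]
Visit YS; enqueue NR → queue [LL, NB, OK, LW, XZ, SQ, XV, NR]
Visit LL; enqueue GH → queue [NB, OK, LW, XZ, SQ, XV, NR, GH]
Visit NB; enqueue TI → queue [OK, LW, XZ, SQ, XV, NR, GH, TI]
Visit OK → queue [LW, XZ, SQ, XV, NR, GH, TI]
Visit LW → queue [XZ, SQ, XV, NR, GH, TI]
Visit XZ → queue [SQ, XV, NR, GH, TI]
Visit SQ → queue [XV, NR, GH, TI]
Visit XV → queue [NR, GH, TI]
Visit NR → queue [GH, TI]
Visit GH → queue [TI]
Visit TI → queue []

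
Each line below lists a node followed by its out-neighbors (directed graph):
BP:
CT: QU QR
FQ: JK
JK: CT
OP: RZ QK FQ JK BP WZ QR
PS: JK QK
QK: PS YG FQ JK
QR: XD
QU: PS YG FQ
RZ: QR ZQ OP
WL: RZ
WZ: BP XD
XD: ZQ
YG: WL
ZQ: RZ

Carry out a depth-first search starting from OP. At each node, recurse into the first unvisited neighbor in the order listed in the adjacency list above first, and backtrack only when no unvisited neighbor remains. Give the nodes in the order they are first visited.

Visit OP
OP → RZ
RZ → QR
QR → XD
XD → ZQ
OP → QK
QK → PS
PS → JK
JK → CT
CT → QU
QU → YG
YG → WL
QU → FQ
OP → BP
OP → WZ

OP RZ QR XD ZQ QK PS JK CT QU YG WL FQ BP WZ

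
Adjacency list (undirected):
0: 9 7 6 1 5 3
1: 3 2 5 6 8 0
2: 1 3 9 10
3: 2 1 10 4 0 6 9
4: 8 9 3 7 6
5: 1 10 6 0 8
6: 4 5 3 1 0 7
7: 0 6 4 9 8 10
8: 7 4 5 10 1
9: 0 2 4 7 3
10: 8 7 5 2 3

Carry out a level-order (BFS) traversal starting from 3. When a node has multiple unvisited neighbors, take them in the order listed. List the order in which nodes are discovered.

3 2 1 10 4 0 6 9 5 8 7

Visit 3; enqueue 2, 1, 10, 4, 0, 6, 9 → queue [2, 1, 10, 4, 0, 6, 9]
Visit 2 → queue [1, 10, 4, 0, 6, 9]
Visit 1; enqueue 5, 8 → queue [10, 4, 0, 6, 9, 5, 8]
Visit 10; enqueue 7 → queue [4, 0, 6, 9, 5, 8, 7]
Visit 4 → queue [0, 6, 9, 5, 8, 7]
Visit 0 → queue [6, 9, 5, 8, 7]
Visit 6 → queue [9, 5, 8, 7]
Visit 9 → queue [5, 8, 7]
Visit 5 → queue [8, 7]
Visit 8 → queue [7]
Visit 7 → queue []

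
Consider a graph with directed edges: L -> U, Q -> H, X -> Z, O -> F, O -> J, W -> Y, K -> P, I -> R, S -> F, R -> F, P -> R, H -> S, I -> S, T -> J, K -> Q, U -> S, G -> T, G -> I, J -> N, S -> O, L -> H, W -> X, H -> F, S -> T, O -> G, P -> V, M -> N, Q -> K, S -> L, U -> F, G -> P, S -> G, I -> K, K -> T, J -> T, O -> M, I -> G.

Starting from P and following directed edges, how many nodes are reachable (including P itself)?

BFS from P visits: P, V, R, F
Reachable nodes: 4 of 21 total.

4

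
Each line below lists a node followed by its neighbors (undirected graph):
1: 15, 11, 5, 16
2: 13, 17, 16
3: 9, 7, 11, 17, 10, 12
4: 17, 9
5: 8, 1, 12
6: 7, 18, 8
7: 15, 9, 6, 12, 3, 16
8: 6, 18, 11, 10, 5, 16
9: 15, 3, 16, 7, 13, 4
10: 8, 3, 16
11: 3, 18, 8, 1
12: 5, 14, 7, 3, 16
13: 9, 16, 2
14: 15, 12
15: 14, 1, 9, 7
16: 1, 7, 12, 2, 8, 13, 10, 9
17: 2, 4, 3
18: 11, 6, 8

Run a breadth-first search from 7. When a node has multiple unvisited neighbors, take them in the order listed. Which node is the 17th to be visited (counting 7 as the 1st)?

10

Visit 7; enqueue 15, 9, 6, 12, 3, 16 → queue [15, 9, 6, 12, 3, 16]
Visit 15; enqueue 14, 1 → queue [9, 6, 12, 3, 16, 14, 1]
Visit 9; enqueue 13, 4 → queue [6, 12, 3, 16, 14, 1, 13, 4]
Visit 6; enqueue 18, 8 → queue [12, 3, 16, 14, 1, 13, 4, 18, 8]
Visit 12; enqueue 5 → queue [3, 16, 14, 1, 13, 4, 18, 8, 5]
Visit 3; enqueue 11, 17, 10 → queue [16, 14, 1, 13, 4, 18, 8, 5, 11, 17, 10]
Visit 16; enqueue 2 → queue [14, 1, 13, 4, 18, 8, 5, 11, 17, 10, 2]
Visit 14 → queue [1, 13, 4, 18, 8, 5, 11, 17, 10, 2]
Visit 1 → queue [13, 4, 18, 8, 5, 11, 17, 10, 2]
Visit 13 → queue [4, 18, 8, 5, 11, 17, 10, 2]
Visit 4 → queue [18, 8, 5, 11, 17, 10, 2]
Visit 18 → queue [8, 5, 11, 17, 10, 2]
Visit 8 → queue [5, 11, 17, 10, 2]
Visit 5 → queue [11, 17, 10, 2]
Visit 11 → queue [17, 10, 2]
Visit 17 → queue [10, 2]
Visit 10 → queue [2]
Visit 2 → queue []

Visit order: 7, 15, 9, 6, 12, 3, 16, 14, 1, 13, 4, 18, 8, 5, 11, 17, 10, 2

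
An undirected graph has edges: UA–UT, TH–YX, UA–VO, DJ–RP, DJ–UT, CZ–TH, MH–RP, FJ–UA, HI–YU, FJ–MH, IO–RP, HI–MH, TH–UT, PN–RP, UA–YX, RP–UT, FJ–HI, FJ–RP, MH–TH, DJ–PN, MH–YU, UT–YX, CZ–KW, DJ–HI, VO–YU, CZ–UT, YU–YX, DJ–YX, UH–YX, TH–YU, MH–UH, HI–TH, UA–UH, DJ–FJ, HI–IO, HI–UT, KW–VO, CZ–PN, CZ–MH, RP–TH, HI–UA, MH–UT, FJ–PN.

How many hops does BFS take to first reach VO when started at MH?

Level 0: MH
Level 1: CZ, FJ, HI, RP, TH, UH, UT, YU
Level 2: DJ, IO, KW, PN, UA, VO, YX
VO first appears at level 2.

2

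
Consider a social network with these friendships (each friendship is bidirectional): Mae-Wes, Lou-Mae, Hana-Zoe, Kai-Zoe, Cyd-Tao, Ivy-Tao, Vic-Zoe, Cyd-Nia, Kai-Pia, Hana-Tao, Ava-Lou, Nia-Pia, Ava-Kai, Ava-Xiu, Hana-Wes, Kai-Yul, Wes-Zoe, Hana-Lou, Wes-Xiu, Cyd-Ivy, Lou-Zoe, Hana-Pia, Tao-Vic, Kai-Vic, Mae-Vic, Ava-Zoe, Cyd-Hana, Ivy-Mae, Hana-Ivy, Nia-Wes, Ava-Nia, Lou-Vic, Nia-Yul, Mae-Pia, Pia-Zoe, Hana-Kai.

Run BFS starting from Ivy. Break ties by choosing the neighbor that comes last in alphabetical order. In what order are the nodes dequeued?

Ivy, Tao, Mae, Hana, Cyd, Vic, Wes, Pia, Lou, Zoe, Kai, Nia, Xiu, Ava, Yul

Visit Ivy; enqueue Tao, Mae, Hana, Cyd → queue [Tao, Mae, Hana, Cyd]
Visit Tao; enqueue Vic → queue [Mae, Hana, Cyd, Vic]
Visit Mae; enqueue Wes, Pia, Lou → queue [Hana, Cyd, Vic, Wes, Pia, Lou]
Visit Hana; enqueue Zoe, Kai → queue [Cyd, Vic, Wes, Pia, Lou, Zoe, Kai]
Visit Cyd; enqueue Nia → queue [Vic, Wes, Pia, Lou, Zoe, Kai, Nia]
Visit Vic → queue [Wes, Pia, Lou, Zoe, Kai, Nia]
Visit Wes; enqueue Xiu → queue [Pia, Lou, Zoe, Kai, Nia, Xiu]
Visit Pia → queue [Lou, Zoe, Kai, Nia, Xiu]
Visit Lou; enqueue Ava → queue [Zoe, Kai, Nia, Xiu, Ava]
Visit Zoe → queue [Kai, Nia, Xiu, Ava]
Visit Kai; enqueue Yul → queue [Nia, Xiu, Ava, Yul]
Visit Nia → queue [Xiu, Ava, Yul]
Visit Xiu → queue [Ava, Yul]
Visit Ava → queue [Yul]
Visit Yul → queue []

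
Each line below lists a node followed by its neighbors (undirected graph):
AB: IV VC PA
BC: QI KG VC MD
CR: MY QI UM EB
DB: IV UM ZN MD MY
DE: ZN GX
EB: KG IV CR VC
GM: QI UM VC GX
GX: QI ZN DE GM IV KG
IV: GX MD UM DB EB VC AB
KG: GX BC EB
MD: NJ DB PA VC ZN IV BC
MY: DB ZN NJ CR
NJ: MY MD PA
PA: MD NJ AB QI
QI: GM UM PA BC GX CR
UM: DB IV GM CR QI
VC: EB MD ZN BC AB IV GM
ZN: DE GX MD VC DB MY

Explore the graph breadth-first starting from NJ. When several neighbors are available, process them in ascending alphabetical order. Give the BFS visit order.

Visit NJ; enqueue MD, MY, PA → queue [MD, MY, PA]
Visit MD; enqueue BC, DB, IV, VC, ZN → queue [MY, PA, BC, DB, IV, VC, ZN]
Visit MY; enqueue CR → queue [PA, BC, DB, IV, VC, ZN, CR]
Visit PA; enqueue AB, QI → queue [BC, DB, IV, VC, ZN, CR, AB, QI]
Visit BC; enqueue KG → queue [DB, IV, VC, ZN, CR, AB, QI, KG]
Visit DB; enqueue UM → queue [IV, VC, ZN, CR, AB, QI, KG, UM]
Visit IV; enqueue EB, GX → queue [VC, ZN, CR, AB, QI, KG, UM, EB, GX]
Visit VC; enqueue GM → queue [ZN, CR, AB, QI, KG, UM, EB, GX, GM]
Visit ZN; enqueue DE → queue [CR, AB, QI, KG, UM, EB, GX, GM, DE]
Visit CR → queue [AB, QI, KG, UM, EB, GX, GM, DE]
Visit AB → queue [QI, KG, UM, EB, GX, GM, DE]
Visit QI → queue [KG, UM, EB, GX, GM, DE]
Visit KG → queue [UM, EB, GX, GM, DE]
Visit UM → queue [EB, GX, GM, DE]
Visit EB → queue [GX, GM, DE]
Visit GX → queue [GM, DE]
Visit GM → queue [DE]
Visit DE → queue []

NJ, MD, MY, PA, BC, DB, IV, VC, ZN, CR, AB, QI, KG, UM, EB, GX, GM, DE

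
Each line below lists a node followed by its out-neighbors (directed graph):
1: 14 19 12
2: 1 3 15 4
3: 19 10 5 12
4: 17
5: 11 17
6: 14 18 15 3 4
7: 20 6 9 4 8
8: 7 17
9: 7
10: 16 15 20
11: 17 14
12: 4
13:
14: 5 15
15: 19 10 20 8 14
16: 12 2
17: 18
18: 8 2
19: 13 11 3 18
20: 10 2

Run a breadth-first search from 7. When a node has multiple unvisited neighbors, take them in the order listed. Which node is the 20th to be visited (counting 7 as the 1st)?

13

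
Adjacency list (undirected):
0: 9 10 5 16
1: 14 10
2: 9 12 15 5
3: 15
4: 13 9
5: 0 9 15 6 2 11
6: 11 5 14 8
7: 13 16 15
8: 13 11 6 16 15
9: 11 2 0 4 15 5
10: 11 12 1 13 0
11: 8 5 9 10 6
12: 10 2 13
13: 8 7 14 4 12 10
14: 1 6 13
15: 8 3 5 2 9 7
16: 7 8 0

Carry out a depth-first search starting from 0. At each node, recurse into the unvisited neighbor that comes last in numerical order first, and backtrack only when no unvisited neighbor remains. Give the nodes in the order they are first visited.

0, 16, 8, 15, 9, 11, 10, 13, 14, 6, 5, 2, 12, 1, 7, 4, 3

Visit 0
0 → 16
16 → 8
8 → 15
15 → 9
9 → 11
11 → 10
10 → 13
13 → 14
14 → 6
6 → 5
5 → 2
2 → 12
14 → 1
13 → 7
13 → 4
15 → 3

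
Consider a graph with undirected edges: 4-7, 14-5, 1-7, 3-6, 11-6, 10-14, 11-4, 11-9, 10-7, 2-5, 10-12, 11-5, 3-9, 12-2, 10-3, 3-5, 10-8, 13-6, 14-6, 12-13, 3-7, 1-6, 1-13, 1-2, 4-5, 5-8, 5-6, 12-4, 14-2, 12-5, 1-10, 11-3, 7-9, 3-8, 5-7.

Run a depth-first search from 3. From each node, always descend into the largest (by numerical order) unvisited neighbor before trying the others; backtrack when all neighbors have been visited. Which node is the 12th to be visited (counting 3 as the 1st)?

Visit 3
3 → 11
11 → 9
9 → 7
7 → 10
10 → 14
14 → 6
6 → 13
13 → 12
12 → 5
5 → 8
5 → 4
5 → 2
2 → 1

Visit order: 3, 11, 9, 7, 10, 14, 6, 13, 12, 5, 8, 4, 2, 1

4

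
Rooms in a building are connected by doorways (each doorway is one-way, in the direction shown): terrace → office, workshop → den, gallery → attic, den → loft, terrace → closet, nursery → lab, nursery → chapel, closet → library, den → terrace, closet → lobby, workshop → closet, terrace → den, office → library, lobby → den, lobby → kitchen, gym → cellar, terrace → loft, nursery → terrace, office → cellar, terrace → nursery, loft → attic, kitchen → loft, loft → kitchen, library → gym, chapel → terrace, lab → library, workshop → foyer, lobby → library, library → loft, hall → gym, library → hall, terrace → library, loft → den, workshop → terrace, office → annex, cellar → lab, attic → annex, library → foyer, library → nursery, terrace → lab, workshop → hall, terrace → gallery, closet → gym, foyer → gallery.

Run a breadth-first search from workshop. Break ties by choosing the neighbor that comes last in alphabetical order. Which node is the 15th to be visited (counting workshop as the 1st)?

cellar

Visit workshop; enqueue terrace, hall, foyer, den, closet → queue [terrace, hall, foyer, den, closet]
Visit terrace; enqueue office, nursery, loft, library, lab, gallery → queue [hall, foyer, den, closet, office, nursery, loft, library, lab, gallery]
Visit hall; enqueue gym → queue [foyer, den, closet, office, nursery, loft, library, lab, gallery, gym]
Visit foyer → queue [den, closet, office, nursery, loft, library, lab, gallery, gym]
Visit den → queue [closet, office, nursery, loft, library, lab, gallery, gym]
Visit closet; enqueue lobby → queue [office, nursery, loft, library, lab, gallery, gym, lobby]
Visit office; enqueue cellar, annex → queue [nursery, loft, library, lab, gallery, gym, lobby, cellar, annex]
Visit nursery; enqueue chapel → queue [loft, library, lab, gallery, gym, lobby, cellar, annex, chapel]
Visit loft; enqueue kitchen, attic → queue [library, lab, gallery, gym, lobby, cellar, annex, chapel, kitchen, attic]
Visit library → queue [lab, gallery, gym, lobby, cellar, annex, chapel, kitchen, attic]
Visit lab → queue [gallery, gym, lobby, cellar, annex, chapel, kitchen, attic]
Visit gallery → queue [gym, lobby, cellar, annex, chapel, kitchen, attic]
Visit gym → queue [lobby, cellar, annex, chapel, kitchen, attic]
Visit lobby → queue [cellar, annex, chapel, kitchen, attic]
Visit cellar → queue [annex, chapel, kitchen, attic]
Visit annex → queue [chapel, kitchen, attic]
Visit chapel → queue [kitchen, attic]
Visit kitchen → queue [attic]
Visit attic → queue []

Visit order: workshop, terrace, hall, foyer, den, closet, office, nursery, loft, library, lab, gallery, gym, lobby, cellar, annex, chapel, kitchen, attic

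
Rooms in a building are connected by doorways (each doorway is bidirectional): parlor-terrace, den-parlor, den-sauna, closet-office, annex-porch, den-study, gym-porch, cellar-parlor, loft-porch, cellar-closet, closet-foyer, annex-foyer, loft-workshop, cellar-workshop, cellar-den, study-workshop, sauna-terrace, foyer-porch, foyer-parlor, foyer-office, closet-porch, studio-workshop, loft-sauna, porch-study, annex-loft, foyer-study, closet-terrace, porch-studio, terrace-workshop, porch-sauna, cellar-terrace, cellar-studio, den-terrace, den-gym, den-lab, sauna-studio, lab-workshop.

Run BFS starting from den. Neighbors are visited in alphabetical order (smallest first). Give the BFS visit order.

den, cellar, gym, lab, parlor, sauna, study, terrace, closet, studio, workshop, porch, foyer, loft, office, annex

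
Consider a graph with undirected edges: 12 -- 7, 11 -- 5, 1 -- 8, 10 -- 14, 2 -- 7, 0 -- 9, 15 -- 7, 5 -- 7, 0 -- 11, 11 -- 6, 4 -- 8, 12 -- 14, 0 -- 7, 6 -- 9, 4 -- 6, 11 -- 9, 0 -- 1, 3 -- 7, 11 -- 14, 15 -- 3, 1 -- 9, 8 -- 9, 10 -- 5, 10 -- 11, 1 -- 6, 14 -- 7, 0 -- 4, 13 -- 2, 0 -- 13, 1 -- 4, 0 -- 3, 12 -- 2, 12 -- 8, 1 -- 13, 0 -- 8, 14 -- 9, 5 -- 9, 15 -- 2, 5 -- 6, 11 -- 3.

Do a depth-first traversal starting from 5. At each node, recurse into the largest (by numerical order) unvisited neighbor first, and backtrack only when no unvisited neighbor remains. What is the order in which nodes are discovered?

5, 11, 14, 12, 8, 9, 6, 4, 1, 13, 2, 15, 7, 3, 0, 10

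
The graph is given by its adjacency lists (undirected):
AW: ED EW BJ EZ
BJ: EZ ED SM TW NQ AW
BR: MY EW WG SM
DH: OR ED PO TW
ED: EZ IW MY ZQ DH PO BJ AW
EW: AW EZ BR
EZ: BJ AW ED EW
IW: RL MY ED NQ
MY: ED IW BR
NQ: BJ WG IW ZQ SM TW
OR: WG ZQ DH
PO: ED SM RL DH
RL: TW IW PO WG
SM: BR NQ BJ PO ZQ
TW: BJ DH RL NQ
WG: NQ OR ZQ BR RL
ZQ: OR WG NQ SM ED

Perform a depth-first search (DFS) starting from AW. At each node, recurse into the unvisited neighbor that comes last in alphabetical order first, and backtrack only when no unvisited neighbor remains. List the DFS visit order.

Visit AW
AW → EZ
EZ → EW
EW → BR
BR → WG
WG → ZQ
ZQ → SM
SM → PO
PO → RL
RL → TW
TW → NQ
NQ → IW
IW → MY
MY → ED
ED → DH
DH → OR
ED → BJ

AW → EZ → EW → BR → WG → ZQ → SM → PO → RL → TW → NQ → IW → MY → ED → DH → OR → BJ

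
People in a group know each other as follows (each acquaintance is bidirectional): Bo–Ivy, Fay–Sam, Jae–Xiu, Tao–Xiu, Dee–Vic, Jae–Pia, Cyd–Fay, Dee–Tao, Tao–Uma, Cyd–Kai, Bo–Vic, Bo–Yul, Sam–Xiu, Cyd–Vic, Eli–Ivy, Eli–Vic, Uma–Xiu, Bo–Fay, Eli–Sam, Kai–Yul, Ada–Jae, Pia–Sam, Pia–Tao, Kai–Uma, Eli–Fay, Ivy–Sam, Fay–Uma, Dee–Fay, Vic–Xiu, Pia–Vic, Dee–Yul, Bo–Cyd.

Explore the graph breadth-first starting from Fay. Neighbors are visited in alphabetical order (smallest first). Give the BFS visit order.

Fay, Bo, Cyd, Dee, Eli, Sam, Uma, Ivy, Vic, Yul, Kai, Tao, Pia, Xiu, Jae, Ada

Visit Fay; enqueue Bo, Cyd, Dee, Eli, Sam, Uma → queue [Bo, Cyd, Dee, Eli, Sam, Uma]
Visit Bo; enqueue Ivy, Vic, Yul → queue [Cyd, Dee, Eli, Sam, Uma, Ivy, Vic, Yul]
Visit Cyd; enqueue Kai → queue [Dee, Eli, Sam, Uma, Ivy, Vic, Yul, Kai]
Visit Dee; enqueue Tao → queue [Eli, Sam, Uma, Ivy, Vic, Yul, Kai, Tao]
Visit Eli → queue [Sam, Uma, Ivy, Vic, Yul, Kai, Tao]
Visit Sam; enqueue Pia, Xiu → queue [Uma, Ivy, Vic, Yul, Kai, Tao, Pia, Xiu]
Visit Uma → queue [Ivy, Vic, Yul, Kai, Tao, Pia, Xiu]
Visit Ivy → queue [Vic, Yul, Kai, Tao, Pia, Xiu]
Visit Vic → queue [Yul, Kai, Tao, Pia, Xiu]
Visit Yul → queue [Kai, Tao, Pia, Xiu]
Visit Kai → queue [Tao, Pia, Xiu]
Visit Tao → queue [Pia, Xiu]
Visit Pia; enqueue Jae → queue [Xiu, Jae]
Visit Xiu → queue [Jae]
Visit Jae; enqueue Ada → queue [Ada]
Visit Ada → queue []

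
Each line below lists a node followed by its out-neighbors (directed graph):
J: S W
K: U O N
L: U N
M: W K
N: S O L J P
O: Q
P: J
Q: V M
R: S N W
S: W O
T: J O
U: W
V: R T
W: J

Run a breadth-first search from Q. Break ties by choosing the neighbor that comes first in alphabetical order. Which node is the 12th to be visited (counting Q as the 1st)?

Visit Q; enqueue M, V → queue [M, V]
Visit M; enqueue K, W → queue [V, K, W]
Visit V; enqueue R, T → queue [K, W, R, T]
Visit K; enqueue N, O, U → queue [W, R, T, N, O, U]
Visit W; enqueue J → queue [R, T, N, O, U, J]
Visit R; enqueue S → queue [T, N, O, U, J, S]
Visit T → queue [N, O, U, J, S]
Visit N; enqueue L, P → queue [O, U, J, S, L, P]
Visit O → queue [U, J, S, L, P]
Visit U → queue [J, S, L, P]
Visit J → queue [S, L, P]
Visit S → queue [L, P]
Visit L → queue [P]
Visit P → queue []

Visit order: Q, M, V, K, W, R, T, N, O, U, J, S, L, P

S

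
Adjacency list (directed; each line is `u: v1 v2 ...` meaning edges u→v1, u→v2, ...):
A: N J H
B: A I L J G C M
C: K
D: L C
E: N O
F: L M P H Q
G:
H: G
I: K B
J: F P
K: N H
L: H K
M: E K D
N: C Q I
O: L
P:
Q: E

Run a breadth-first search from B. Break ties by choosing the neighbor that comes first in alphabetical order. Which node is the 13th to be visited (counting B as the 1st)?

P

Visit B; enqueue A, C, G, I, J, L, M → queue [A, C, G, I, J, L, M]
Visit A; enqueue H, N → queue [C, G, I, J, L, M, H, N]
Visit C; enqueue K → queue [G, I, J, L, M, H, N, K]
Visit G → queue [I, J, L, M, H, N, K]
Visit I → queue [J, L, M, H, N, K]
Visit J; enqueue F, P → queue [L, M, H, N, K, F, P]
Visit L → queue [M, H, N, K, F, P]
Visit M; enqueue D, E → queue [H, N, K, F, P, D, E]
Visit H → queue [N, K, F, P, D, E]
Visit N; enqueue Q → queue [K, F, P, D, E, Q]
Visit K → queue [F, P, D, E, Q]
Visit F → queue [P, D, E, Q]
Visit P → queue [D, E, Q]
Visit D → queue [E, Q]
Visit E; enqueue O → queue [Q, O]
Visit Q → queue [O]
Visit O → queue []

Visit order: B, A, C, G, I, J, L, M, H, N, K, F, P, D, E, Q, O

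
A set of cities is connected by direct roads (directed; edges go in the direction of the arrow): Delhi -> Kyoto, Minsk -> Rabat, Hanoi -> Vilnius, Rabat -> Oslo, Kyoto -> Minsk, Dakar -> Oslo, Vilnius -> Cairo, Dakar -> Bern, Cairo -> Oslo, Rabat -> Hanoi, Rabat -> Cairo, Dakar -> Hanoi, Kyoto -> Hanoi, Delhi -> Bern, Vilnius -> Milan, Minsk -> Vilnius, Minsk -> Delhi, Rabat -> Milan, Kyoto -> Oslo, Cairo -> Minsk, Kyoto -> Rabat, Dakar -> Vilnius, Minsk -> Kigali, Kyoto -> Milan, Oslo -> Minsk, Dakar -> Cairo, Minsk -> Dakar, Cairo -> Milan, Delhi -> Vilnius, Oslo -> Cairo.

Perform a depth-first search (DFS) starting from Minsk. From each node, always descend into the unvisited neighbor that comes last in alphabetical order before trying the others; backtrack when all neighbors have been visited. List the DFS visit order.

Visit Minsk
Minsk → Vilnius
Vilnius → Milan
Vilnius → Cairo
Cairo → Oslo
Minsk → Rabat
Rabat → Hanoi
Minsk → Kigali
Minsk → Delhi
Delhi → Kyoto
Delhi → Bern
Minsk → Dakar

Minsk -> Vilnius -> Milan -> Cairo -> Oslo -> Rabat -> Hanoi -> Kigali -> Delhi -> Kyoto -> Bern -> Dakar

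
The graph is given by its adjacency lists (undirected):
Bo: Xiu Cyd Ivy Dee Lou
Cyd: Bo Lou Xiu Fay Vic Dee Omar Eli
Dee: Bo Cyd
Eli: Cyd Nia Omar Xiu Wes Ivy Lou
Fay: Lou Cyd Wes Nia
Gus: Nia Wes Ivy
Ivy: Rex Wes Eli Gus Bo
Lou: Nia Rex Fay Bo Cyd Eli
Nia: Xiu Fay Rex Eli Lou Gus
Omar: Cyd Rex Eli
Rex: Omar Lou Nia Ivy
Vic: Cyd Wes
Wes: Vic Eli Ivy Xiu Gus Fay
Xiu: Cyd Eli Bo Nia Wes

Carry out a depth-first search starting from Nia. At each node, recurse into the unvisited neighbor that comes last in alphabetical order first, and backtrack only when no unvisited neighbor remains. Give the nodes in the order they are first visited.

Nia, Xiu, Wes, Vic, Cyd, Omar, Rex, Lou, Fay, Eli, Ivy, Gus, Bo, Dee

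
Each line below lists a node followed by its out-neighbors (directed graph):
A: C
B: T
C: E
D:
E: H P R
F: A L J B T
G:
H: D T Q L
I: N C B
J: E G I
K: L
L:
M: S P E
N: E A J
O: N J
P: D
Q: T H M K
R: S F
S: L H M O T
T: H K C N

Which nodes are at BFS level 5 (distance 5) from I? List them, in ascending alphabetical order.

M, O

Level 0: I
Level 1: B, C, N
Level 2: A, E, J, T
Level 3: G, H, K, P, R
Level 4: D, F, L, Q, S
Level 5: M, O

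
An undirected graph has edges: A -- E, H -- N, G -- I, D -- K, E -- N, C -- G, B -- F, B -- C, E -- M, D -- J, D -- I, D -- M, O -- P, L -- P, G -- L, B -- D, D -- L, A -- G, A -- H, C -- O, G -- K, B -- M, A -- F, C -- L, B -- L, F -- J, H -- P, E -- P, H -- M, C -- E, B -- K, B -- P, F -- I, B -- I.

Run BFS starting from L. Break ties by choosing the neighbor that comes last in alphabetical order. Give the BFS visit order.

L -> P -> G -> D -> C -> B -> O -> H -> E -> K -> I -> A -> M -> J -> F -> N

Visit L; enqueue P, G, D, C, B → queue [P, G, D, C, B]
Visit P; enqueue O, H, E → queue [G, D, C, B, O, H, E]
Visit G; enqueue K, I, A → queue [D, C, B, O, H, E, K, I, A]
Visit D; enqueue M, J → queue [C, B, O, H, E, K, I, A, M, J]
Visit C → queue [B, O, H, E, K, I, A, M, J]
Visit B; enqueue F → queue [O, H, E, K, I, A, M, J, F]
Visit O → queue [H, E, K, I, A, M, J, F]
Visit H; enqueue N → queue [E, K, I, A, M, J, F, N]
Visit E → queue [K, I, A, M, J, F, N]
Visit K → queue [I, A, M, J, F, N]
Visit I → queue [A, M, J, F, N]
Visit A → queue [M, J, F, N]
Visit M → queue [J, F, N]
Visit J → queue [F, N]
Visit F → queue [N]
Visit N → queue []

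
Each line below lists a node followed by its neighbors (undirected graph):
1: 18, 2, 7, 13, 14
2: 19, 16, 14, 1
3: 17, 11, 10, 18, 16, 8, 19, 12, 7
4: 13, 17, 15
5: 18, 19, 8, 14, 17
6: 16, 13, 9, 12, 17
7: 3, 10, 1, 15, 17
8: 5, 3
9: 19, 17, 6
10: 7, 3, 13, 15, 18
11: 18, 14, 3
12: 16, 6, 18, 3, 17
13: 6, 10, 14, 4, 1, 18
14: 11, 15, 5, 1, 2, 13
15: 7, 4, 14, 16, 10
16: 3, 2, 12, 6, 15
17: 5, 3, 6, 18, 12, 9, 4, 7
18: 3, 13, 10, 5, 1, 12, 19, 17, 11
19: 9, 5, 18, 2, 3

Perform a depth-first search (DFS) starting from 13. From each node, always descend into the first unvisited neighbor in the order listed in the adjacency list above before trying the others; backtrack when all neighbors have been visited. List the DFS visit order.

Visit 13
13 → 6
6 → 16
16 → 3
3 → 17
17 → 5
5 → 18
18 → 10
10 → 7
7 → 1
1 → 2
2 → 19
19 → 9
2 → 14
14 → 11
14 → 15
15 → 4
18 → 12
5 → 8

13 → 6 → 16 → 3 → 17 → 5 → 18 → 10 → 7 → 1 → 2 → 19 → 9 → 14 → 11 → 15 → 4 → 12 → 8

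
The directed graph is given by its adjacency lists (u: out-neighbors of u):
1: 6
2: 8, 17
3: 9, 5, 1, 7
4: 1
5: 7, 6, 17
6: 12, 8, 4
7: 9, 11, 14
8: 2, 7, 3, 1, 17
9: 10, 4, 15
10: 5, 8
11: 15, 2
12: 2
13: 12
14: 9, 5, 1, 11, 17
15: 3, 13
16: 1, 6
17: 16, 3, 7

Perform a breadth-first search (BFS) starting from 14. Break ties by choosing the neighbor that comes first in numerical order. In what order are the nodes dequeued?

14 1 5 9 11 17 6 7 4 10 15 2 3 16 8 12 13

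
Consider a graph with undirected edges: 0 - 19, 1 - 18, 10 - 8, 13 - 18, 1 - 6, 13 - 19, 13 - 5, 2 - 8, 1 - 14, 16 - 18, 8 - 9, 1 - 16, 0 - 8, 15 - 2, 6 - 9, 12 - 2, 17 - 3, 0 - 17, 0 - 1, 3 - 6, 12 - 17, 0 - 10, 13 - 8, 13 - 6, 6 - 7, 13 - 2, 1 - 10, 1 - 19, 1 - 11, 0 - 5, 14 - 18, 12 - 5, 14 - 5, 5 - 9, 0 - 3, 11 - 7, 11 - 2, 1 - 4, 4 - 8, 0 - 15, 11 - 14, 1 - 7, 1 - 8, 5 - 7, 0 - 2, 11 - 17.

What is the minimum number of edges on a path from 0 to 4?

2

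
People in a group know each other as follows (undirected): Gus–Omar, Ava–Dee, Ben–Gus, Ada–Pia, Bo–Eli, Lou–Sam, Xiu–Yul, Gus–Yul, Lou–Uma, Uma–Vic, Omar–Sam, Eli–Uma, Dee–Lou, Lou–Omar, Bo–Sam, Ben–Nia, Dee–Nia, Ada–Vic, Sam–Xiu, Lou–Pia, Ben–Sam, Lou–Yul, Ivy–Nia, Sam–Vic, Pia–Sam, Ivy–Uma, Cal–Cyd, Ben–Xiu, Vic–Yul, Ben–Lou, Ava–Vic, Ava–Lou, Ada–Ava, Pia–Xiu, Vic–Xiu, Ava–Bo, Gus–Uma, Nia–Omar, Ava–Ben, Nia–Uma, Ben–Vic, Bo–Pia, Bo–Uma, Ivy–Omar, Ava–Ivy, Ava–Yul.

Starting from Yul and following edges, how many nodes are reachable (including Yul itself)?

17

BFS from Yul visits: Yul, Xiu, Vic, Lou, Gus, Ava, Sam, Pia, Ben, Uma, Ada, Omar, Dee, Ivy, Bo, Nia, Eli
Reachable nodes: 17 of 19 total.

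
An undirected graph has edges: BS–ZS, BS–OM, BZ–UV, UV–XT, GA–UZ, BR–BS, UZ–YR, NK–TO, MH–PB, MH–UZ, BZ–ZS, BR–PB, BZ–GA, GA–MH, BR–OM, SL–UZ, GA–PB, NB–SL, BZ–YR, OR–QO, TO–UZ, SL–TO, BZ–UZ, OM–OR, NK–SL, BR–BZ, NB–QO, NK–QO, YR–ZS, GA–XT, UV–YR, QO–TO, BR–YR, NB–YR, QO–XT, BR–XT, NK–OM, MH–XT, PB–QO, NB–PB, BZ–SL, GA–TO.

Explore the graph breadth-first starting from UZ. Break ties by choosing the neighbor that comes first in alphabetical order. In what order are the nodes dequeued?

UZ → BZ → GA → MH → SL → TO → YR → BR → UV → ZS → PB → XT → NB → NK → QO → BS → OM → OR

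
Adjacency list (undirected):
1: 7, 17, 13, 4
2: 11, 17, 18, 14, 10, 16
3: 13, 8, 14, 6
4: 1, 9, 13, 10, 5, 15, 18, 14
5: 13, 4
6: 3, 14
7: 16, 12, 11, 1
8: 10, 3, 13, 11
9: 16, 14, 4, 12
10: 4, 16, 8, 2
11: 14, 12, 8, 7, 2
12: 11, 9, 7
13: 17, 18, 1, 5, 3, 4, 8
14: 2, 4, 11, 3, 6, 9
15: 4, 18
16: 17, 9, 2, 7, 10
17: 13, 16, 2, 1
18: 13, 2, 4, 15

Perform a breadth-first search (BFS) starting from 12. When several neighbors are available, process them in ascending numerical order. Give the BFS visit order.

12 7 9 11 1 16 4 14 2 8 13 17 10 5 15 18 3 6

Visit 12; enqueue 7, 9, 11 → queue [7, 9, 11]
Visit 7; enqueue 1, 16 → queue [9, 11, 1, 16]
Visit 9; enqueue 4, 14 → queue [11, 1, 16, 4, 14]
Visit 11; enqueue 2, 8 → queue [1, 16, 4, 14, 2, 8]
Visit 1; enqueue 13, 17 → queue [16, 4, 14, 2, 8, 13, 17]
Visit 16; enqueue 10 → queue [4, 14, 2, 8, 13, 17, 10]
Visit 4; enqueue 5, 15, 18 → queue [14, 2, 8, 13, 17, 10, 5, 15, 18]
Visit 14; enqueue 3, 6 → queue [2, 8, 13, 17, 10, 5, 15, 18, 3, 6]
Visit 2 → queue [8, 13, 17, 10, 5, 15, 18, 3, 6]
Visit 8 → queue [13, 17, 10, 5, 15, 18, 3, 6]
Visit 13 → queue [17, 10, 5, 15, 18, 3, 6]
Visit 17 → queue [10, 5, 15, 18, 3, 6]
Visit 10 → queue [5, 15, 18, 3, 6]
Visit 5 → queue [15, 18, 3, 6]
Visit 15 → queue [18, 3, 6]
Visit 18 → queue [3, 6]
Visit 3 → queue [6]
Visit 6 → queue []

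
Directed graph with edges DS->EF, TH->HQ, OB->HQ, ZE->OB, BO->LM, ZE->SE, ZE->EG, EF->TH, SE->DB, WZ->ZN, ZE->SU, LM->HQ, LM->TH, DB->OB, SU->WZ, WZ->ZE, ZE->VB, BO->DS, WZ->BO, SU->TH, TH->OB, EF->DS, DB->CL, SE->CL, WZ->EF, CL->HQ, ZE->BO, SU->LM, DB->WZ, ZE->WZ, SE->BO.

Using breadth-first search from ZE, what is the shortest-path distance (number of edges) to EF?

2

Level 0: ZE
Level 1: BO, EG, OB, SE, SU, VB, WZ
Level 2: CL, DB, DS, EF, HQ, LM, TH, ZN
EF first appears at level 2.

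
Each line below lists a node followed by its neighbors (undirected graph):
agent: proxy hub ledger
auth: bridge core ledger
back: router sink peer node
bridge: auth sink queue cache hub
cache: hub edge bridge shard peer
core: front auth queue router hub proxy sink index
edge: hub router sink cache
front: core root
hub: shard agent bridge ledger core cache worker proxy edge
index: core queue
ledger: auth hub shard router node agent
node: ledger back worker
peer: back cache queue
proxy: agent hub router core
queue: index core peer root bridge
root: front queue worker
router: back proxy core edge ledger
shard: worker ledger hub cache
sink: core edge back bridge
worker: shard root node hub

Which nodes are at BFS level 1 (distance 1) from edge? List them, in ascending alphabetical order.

Level 0: edge
Level 1: cache, hub, router, sink
Level 2: agent, back, bridge, core, ledger, peer, proxy, shard, worker
Level 3: auth, front, index, node, queue, root

cache, hub, router, sink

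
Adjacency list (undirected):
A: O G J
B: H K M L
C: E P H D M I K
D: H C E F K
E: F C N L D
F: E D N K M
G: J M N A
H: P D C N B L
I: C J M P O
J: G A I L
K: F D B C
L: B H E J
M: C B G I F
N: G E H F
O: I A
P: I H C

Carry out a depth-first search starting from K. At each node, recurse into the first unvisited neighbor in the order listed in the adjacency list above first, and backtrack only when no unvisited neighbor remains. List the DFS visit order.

Visit K
K → F
F → E
E → C
C → P
P → I
I → J
J → G
G → M
M → B
B → H
H → D
H → N
H → L
G → A
A → O

K F E C P I J G M B H D N L A O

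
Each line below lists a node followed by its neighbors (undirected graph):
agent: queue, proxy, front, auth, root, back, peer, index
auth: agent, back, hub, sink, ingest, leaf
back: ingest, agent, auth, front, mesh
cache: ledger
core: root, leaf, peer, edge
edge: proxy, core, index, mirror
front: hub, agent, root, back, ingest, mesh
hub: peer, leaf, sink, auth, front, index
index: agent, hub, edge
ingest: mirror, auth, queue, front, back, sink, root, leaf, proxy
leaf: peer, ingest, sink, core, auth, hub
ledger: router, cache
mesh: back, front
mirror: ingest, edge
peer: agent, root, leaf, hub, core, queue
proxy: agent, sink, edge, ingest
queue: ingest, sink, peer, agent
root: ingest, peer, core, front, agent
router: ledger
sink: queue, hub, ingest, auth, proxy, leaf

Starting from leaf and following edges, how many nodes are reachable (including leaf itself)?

17

BFS from leaf visits: leaf, auth, core, hub, ingest, peer, sink, agent, back, edge, root, front, index, mirror, proxy, queue, mesh
Reachable nodes: 17 of 20 total.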